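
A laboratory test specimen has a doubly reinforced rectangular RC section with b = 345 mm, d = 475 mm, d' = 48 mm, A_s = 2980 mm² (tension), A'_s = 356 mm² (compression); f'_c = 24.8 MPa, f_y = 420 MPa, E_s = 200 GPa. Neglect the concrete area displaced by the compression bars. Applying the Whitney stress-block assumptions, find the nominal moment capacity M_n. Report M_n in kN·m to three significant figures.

Assume both tension and compression steel yield.
Net tension couple steel: A_s − A'_s = 2624 mm².
a = (A_s − A'_s) f_y / (0.85 f'_c b) = 1102080/(0.85 × 24.8 × 345) = 151.54 mm.
c = a/β₁ = 151.54/0.85 = 178.28 mm; ε'_s = 0.003(c − d')/c = 0.0022 ≥ f_y/E_s = 0.0021, so compression steel does yield.
M_n = (A_s − A'_s) f_y (d − a/2) + A'_s f_y (d − d') = [1102080 × (475 − 75.77) + 149520 × (475 − 48)] × 10⁻⁶ = 439.98 + 63.85 = 503.83 kN·m.

M_n ≈ 504 kN·m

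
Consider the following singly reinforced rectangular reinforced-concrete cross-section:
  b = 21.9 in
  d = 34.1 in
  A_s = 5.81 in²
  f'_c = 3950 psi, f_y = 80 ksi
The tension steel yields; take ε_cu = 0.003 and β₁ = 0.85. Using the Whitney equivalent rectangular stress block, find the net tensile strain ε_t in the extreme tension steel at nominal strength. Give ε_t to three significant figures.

a = A_s f_y/(0.85 f'_c b) = 6.321 in.
β₁ = 0.85, so c = a/β₁ = 6.321/0.85 = 7.436 in.
From the linear strain diagram with ε_cu = 0.003: ε_t = 0.003 (d − c)/c = 0.003 × (34.1 − 7.436)/7.436 = 0.0108.
Since ε_t ≥ 0.005, the section is tension-controlled.

ε_t ≈ 0.0108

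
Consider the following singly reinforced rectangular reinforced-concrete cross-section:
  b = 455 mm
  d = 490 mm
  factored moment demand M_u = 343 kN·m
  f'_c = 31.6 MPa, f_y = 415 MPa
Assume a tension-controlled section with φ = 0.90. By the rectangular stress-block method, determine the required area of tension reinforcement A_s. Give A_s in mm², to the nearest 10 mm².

M_n = M_u/φ = 343/0.90 = 381.111 kN·m.
With M_n = 0.85 f'_c a b (d − a/2), solve the quadratic for a:
a = d − √(d² − 2M_n/(0.85 f'_c b)) = 490 − √(490² − 2 × 381.111×10⁶/(0.85 × 31.6 × 455)) = 68.42 mm.
A_s = 0.85 f'_c a b / f_y = 0.85 × 31.6 × 68.42 × 455 / 415 = 2014.9 mm².

A_s ≈ 2010 mm²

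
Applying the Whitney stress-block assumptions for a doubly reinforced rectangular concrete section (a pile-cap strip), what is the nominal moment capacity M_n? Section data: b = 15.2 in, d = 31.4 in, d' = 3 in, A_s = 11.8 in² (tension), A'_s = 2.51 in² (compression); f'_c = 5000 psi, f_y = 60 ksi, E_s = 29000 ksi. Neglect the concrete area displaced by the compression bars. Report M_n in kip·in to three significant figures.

M_n ≈ 19400 kip·in

Assume both steels yield.
a = (A_s − A'_s) f_y/(0.85 f'_c b) = (11.8 − 2.51) × 60/(0.85 × 5 × 15.2) = 8.628 in.
c = a/β₁ = 8.628/0.8 = 10.785 in; ε'_s = 0.003(c − d')/c = 0.0022 ≥ ε_y = 0.0021, so the compression steel yields.
M_n = (A_s − A'_s) f_y (d − a/2) + A'_s f_y (d − d') = 557.4 × (31.4 − 4.314) + 150.6 × (31.4 − 3) = 15097.7 + 4277.0 = 19374.7 kip·in.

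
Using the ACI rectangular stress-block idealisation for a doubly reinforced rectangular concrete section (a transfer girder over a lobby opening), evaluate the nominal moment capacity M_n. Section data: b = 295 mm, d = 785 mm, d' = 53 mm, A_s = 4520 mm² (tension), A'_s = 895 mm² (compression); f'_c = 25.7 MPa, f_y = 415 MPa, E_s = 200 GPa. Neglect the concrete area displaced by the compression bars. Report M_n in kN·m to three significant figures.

M_n ≈ 1280 kN·m

Assume both tension and compression steel yield.
Net tension couple steel: A_s − A'_s = 3625 mm².
a = (A_s − A'_s) f_y / (0.85 f'_c b) = 1504375/(0.85 × 25.7 × 295) = 233.44 mm.
c = a/β₁ = 233.44/0.85 = 274.64 mm; ε'_s = 0.003(c − d')/c = 0.0024 ≥ f_y/E_s = 0.0021, so compression steel does yield.
M_n = (A_s − A'_s) f_y (d − a/2) + A'_s f_y (d − d') = [1504375 × (785 − 116.72) + 371425 × (785 − 53)] × 10⁻⁶ = 1005.34 + 271.88 = 1277.22 kN·m.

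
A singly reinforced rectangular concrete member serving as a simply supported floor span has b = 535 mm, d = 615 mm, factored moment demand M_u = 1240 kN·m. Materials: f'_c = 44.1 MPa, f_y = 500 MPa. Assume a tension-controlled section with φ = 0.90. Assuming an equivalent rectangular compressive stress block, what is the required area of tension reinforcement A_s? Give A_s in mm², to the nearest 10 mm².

M_n = M_u/φ = 1240/0.90 = 1377.78 kN·m.
With M_n = 0.85 f'_c a b (d − a/2), solve the quadratic for a:
a = d − √(d² − 2M_n/(0.85 f'_c b)) = 615 − √(615² − 2 × 1377.78×10⁶/(0.85 × 44.1 × 535)) = 124.26 mm.
A_s = 0.85 f'_c a b / f_y = 0.85 × 44.1 × 124.26 × 535 / 500 = 4983.9 mm².

A_s ≈ 4980 mm²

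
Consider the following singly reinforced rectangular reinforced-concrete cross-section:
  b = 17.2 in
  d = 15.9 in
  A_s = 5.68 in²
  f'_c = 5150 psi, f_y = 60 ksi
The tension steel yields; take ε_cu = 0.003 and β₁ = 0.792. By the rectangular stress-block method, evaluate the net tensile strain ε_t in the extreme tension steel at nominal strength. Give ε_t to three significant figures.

ε_t ≈ 0.00535

a = A_s f_y/(0.85 f'_c b) = 4.526 in.
β₁ = 0.792, so c = a/β₁ = 4.526/0.792 = 5.715 in.
From the linear strain diagram with ε_cu = 0.003: ε_t = 0.003 (d − c)/c = 0.003 × (15.9 − 5.715)/5.715 = 0.00535.
Since ε_t ≥ 0.005, the section is tension-controlled.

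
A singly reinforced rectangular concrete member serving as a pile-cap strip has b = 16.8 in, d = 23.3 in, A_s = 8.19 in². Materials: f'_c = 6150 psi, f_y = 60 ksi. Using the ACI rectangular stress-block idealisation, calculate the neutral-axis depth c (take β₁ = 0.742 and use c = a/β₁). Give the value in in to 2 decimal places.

T = A_s f_y = 8.19 × 60 = 491.4 kips.
a = T/(0.85 f'_c b) = 491.4/(0.85 × 6.15 × 16.8) = 5.5954 in.
With β₁ = 0.742, c = a/β₁ = 5.5954/0.742 = 7.54 in.

c ≈ 7.54 in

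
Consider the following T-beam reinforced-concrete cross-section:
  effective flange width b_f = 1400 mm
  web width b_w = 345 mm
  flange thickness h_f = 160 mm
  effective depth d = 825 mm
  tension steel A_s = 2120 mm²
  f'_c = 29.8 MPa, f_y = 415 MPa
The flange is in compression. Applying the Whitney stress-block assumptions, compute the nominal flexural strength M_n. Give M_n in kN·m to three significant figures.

Tension: T = A_s f_y = 2120 × 415 = 879800 N.
Try a within the flange: a = T/(0.85 f'_c b_f) = 879800/(0.85 × 29.8 × 1400) = 24.81 mm.
Since a = 24.81 ≤ h_f = 160 mm, the stress block lies entirely in the flange; analyse as a rectangular beam of width b_f.
M_n = T(d − a/2) = 879800 × (825 − 12.405) = 714.92 × 10⁶ N·mm.
M_n = 714.92 kN·m.

M_n ≈ 715 kN·m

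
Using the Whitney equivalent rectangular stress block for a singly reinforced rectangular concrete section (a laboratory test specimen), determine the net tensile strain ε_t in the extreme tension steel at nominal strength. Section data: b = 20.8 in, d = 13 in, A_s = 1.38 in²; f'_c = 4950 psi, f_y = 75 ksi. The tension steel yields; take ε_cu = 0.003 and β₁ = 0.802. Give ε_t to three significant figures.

ε_t ≈ 0.0234

a = A_s f_y/(0.85 f'_c b) = 1.183 in.
β₁ = 0.802, so c = a/β₁ = 1.183/0.802 = 1.475 in.
From the linear strain diagram with ε_cu = 0.003: ε_t = 0.003 (d − c)/c = 0.003 × (13 − 1.475)/1.475 = 0.0234.
Since ε_t ≥ 0.005, the section is tension-controlled.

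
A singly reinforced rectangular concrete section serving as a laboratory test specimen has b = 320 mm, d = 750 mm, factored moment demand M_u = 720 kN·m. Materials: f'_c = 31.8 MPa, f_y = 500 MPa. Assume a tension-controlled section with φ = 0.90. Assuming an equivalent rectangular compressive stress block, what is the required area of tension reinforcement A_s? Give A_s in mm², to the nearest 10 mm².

A_s ≈ 2350 mm²

M_n = M_u/φ = 720/0.90 = 800 kN·m.
With M_n = 0.85 f'_c a b (d − a/2), solve the quadratic for a:
a = d − √(d² − 2M_n/(0.85 f'_c b)) = 750 − √(750² − 2 × 800×10⁶/(0.85 × 31.8 × 320)) = 135.57 mm.
A_s = 0.85 f'_c a b / f_y = 0.85 × 31.8 × 135.57 × 320 / 500 = 2345.3 mm².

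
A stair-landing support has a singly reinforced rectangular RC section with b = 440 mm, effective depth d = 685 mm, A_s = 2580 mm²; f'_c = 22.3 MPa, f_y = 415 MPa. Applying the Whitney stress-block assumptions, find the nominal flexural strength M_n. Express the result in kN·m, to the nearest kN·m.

T = A_s f_y = 2580 × 415 = 1070700 N = 1070.7 kN.
From C = T: a = T/(0.85 f'_c b) = 1070700/(0.85 × 22.3 × 440) = 128.38 mm.
M_n = T(d − a/2) = 1070.7 kN × (685 − 64.19) mm = 664.70 kN·m.

M_n ≈ 665 kN·m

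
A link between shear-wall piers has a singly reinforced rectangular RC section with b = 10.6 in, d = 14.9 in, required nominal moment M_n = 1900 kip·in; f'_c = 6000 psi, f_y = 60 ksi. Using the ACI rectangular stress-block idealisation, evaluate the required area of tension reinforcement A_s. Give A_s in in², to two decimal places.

A_s ≈ 2.33 in²

From M_n = 0.85 f'_c a b (d − a/2):
a = d − √(d² − 2M_n/(0.85 f'_c b)) = 14.9 − √(14.9² − 2 × 1900/(0.85 × 6 × 10.6)) = 2.583 in.
A_s = 0.85 f'_c a b / f_y = 0.85 × 6 × 2.583 × 10.6 / 60 = 2.327 in².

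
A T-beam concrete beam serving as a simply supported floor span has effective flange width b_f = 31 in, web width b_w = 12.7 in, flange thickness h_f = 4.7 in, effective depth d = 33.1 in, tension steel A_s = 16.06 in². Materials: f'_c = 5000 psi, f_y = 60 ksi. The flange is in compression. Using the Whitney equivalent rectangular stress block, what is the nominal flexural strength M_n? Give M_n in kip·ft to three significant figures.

M_n ≈ 2310 kip·ft

Tension: T = A_s f_y = 16.06 × 60 = 963.6 kips.
Try a within the flange: a = T/(0.85 f'_c b_f) = 963.6/(0.85 × 5 × 31) = 7.314 in.
a = 7.314 > h_f = 4.7 in: the block extends into the web. Split into flange-overhang and web parts.
C_f = 0.85 f'_c (b_f − b_w) h_f = 0.85 × 5 × (31 − 12.7) × 4.7 = 365.5 kips.
Remaining web compression depth: a_w = (T − C_f)/(0.85 f'_c b_w) = (963.6 − 365.5)/(0.85 × 5 × 12.7) = 11.081 in.
M_n = C_f(d − h_f/2) + (T − C_f)(d − a_w/2) = 365.5 × (33.1 − 2.35) + 598.1 × (33.1 − 5.5405) = 11239.1 + 16483.3 = 27722.4 kip·in.
M_n = 27722.4/12 = 2310.20 kip·ft.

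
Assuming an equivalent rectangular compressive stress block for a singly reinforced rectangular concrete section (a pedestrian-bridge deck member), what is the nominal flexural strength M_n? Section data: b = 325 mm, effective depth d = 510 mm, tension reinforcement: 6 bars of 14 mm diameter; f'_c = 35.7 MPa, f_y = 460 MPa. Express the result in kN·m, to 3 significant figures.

A_s = 6 × 154 = 924 mm².
T = A_s f_y = 924 × 460 = 425040 N = 425.04 kN.
From C = T: a = T/(0.85 f'_c b) = 425040/(0.85 × 35.7 × 325) = 43.10 mm.
M_n = T(d − a/2) = 425.04 kN × (510 − 21.55) mm = 207.61 kN·m.

M_n ≈ 208 kN·m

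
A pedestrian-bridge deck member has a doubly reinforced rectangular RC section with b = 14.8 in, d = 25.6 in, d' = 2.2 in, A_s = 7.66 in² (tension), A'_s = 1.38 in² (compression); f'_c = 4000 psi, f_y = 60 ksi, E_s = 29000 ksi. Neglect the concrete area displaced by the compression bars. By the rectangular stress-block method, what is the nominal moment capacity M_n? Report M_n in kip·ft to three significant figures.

Assume both steels yield.
a = (A_s − A'_s) f_y/(0.85 f'_c b) = (7.66 − 1.38) × 60/(0.85 × 4 × 14.8) = 7.488 in.
c = a/β₁ = 7.488/0.85 = 8.809 in; ε'_s = 0.003(c − d')/c = 0.0023 ≥ ε_y = 0.0021, so the compression steel yields.
M_n = (A_s − A'_s) f_y (d − a/2) + A'_s f_y (d − d') = 376.8 × (25.6 − 3.744) + 82.8 × (25.6 − 2.2) = 8235.3 + 1937.5 = 10172.8 kip·in = 10172.8/12 = 847.73 kip·ft.

M_n ≈ 848 kip·ft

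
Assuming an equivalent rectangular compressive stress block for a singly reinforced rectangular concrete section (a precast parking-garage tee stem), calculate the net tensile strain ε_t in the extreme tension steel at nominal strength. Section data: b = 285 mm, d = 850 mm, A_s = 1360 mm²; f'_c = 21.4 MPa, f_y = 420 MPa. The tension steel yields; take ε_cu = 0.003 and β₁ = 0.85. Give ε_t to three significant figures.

a = A_s f_y/(0.85 f'_c b) = 110.18 mm.
β₁ = 0.85, so c = a/β₁ = 110.18/0.85 = 129.62 mm.
From the linear strain diagram with ε_cu = 0.003: ε_t = 0.003 (d − c)/c = 0.003 × (850 − 129.62)/129.62 = 0.0167.
Since ε_t ≥ 0.005, the section is tension-controlled.

ε_t ≈ 0.0167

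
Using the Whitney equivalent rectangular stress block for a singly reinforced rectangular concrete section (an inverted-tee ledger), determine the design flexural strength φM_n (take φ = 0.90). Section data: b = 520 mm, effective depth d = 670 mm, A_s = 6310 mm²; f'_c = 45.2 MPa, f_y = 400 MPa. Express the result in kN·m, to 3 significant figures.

T = A_s f_y = 6310 × 400 = 2524000 N = 2524 kN.
From C = T: a = T/(0.85 f'_c b) = 2524000/(0.85 × 45.2 × 520) = 126.34 mm.
M_n = T(d − a/2) = 2524 kN × (670 − 63.17) mm = 1531.64 kN·m.
φM_n = 0.90 × 1531.64 = 1378.48 kN·m.

φM_n ≈ 1380 kN·m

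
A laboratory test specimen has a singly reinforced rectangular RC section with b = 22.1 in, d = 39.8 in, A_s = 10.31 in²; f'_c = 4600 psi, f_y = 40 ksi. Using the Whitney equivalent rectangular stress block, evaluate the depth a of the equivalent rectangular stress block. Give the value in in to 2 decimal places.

a ≈ 4.77 in

T = A_s f_y = 10.31 × 40 = 412.4 kips.
a = T/(0.85 f'_c b) = 412.4/(0.85 × 4.6 × 22.1) = 4.77 in.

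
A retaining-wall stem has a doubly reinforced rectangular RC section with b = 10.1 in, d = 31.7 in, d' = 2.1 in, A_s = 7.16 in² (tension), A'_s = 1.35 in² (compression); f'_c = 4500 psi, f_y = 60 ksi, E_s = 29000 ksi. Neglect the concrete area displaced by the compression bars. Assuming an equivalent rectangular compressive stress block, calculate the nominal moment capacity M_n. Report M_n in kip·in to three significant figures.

M_n ≈ 11900 kip·in

Assume both steels yield.
a = (A_s − A'_s) f_y/(0.85 f'_c b) = (7.16 − 1.35) × 60/(0.85 × 4.5 × 10.1) = 9.023 in.
c = a/β₁ = 9.023/0.825 = 10.937 in; ε'_s = 0.003(c − d')/c = 0.0024 ≥ ε_y = 0.0021, so the compression steel yields.
M_n = (A_s − A'_s) f_y (d − a/2) + A'_s f_y (d − d') = 348.6 × (31.7 − 4.5115) + 81 × (31.7 − 2.1) = 9477.9 + 2397.6 = 11875.5 kip·in.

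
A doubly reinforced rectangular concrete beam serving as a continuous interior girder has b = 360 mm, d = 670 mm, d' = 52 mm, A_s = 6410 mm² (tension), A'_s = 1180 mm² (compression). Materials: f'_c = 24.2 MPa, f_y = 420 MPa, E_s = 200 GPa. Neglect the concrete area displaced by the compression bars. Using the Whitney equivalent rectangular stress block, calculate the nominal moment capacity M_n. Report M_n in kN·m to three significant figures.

Assume both tension and compression steel yield.
Net tension couple steel: A_s − A'_s = 5230 mm².
a = (A_s − A'_s) f_y / (0.85 f'_c b) = 2196600/(0.85 × 24.2 × 360) = 296.63 mm.
c = a/β₁ = 296.63/0.85 = 348.98 mm; ε'_s = 0.003(c − d')/c = 0.0026 ≥ f_y/E_s = 0.0021, so compression steel does yield.
M_n = (A_s − A'_s) f_y (d − a/2) + A'_s f_y (d − d') = [2196600 × (670 − 148.315) + 495600 × (670 − 52)] × 10⁻⁶ = 1145.93 + 306.28 = 1452.21 kN·m.

M_n ≈ 1450 kN·m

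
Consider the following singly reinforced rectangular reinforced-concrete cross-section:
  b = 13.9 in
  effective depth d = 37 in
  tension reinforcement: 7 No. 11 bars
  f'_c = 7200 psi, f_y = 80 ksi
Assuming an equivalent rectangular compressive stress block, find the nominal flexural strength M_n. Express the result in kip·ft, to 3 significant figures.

A_s = 7 × 1.56 = 10.92 in².
T = A_s f_y = 10.92 × 80 = 873.6 kips.
a = T/(0.85 f'_c b) = 873.6/(0.85 × 7.2 × 13.9) = 10.269 in.
M_n = T(d − a/2) = 873.6 × (37 − 5.1345) = 27837.7 kip·in = 27837.7/12 = 2319.81 kip·ft.

M_n ≈ 2320 kip·ft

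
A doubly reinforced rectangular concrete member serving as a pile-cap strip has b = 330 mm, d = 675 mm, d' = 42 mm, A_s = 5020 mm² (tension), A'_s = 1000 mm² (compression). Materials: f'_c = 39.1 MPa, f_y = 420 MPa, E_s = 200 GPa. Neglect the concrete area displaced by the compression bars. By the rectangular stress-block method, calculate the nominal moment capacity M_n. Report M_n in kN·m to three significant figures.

Assume both tension and compression steel yield.
Net tension couple steel: A_s − A'_s = 4020 mm².
a = (A_s − A'_s) f_y / (0.85 f'_c b) = 1688400/(0.85 × 39.1 × 330) = 153.95 mm.
c = a/β₁ = 153.95/0.771 = 199.68 mm; ε'_s = 0.003(c − d')/c = 0.0024 ≥ f_y/E_s = 0.0021, so compression steel does yield.
M_n = (A_s − A'_s) f_y (d − a/2) + A'_s f_y (d − d') = [1688400 × (675 − 76.975) + 420000 × (675 − 42)] × 10⁻⁶ = 1009.71 + 265.86 = 1275.57 kN·m.

M_n ≈ 1280 kN·m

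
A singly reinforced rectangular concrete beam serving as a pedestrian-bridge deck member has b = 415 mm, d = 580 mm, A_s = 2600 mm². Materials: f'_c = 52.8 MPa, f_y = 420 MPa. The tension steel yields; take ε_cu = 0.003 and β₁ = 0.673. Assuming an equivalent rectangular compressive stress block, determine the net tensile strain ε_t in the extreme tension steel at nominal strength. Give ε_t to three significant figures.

ε_t ≈ 0.0170

a = A_s f_y/(0.85 f'_c b) = 58.63 mm.
β₁ = 0.673, so c = a/β₁ = 58.63/0.673 = 87.12 mm.
From the linear strain diagram with ε_cu = 0.003: ε_t = 0.003 (d − c)/c = 0.003 × (580 − 87.12)/87.12 = 0.0170.
Since ε_t ≥ 0.005, the section is tension-controlled.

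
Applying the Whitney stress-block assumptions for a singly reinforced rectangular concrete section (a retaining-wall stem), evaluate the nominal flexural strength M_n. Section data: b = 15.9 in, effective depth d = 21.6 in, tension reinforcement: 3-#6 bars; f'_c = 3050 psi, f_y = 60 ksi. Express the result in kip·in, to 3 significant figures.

A_s = 3 × 0.44 = 1.32 in².
T = A_s f_y = 1.32 × 60 = 79.2 kips.
a = T/(0.85 f'_c b) = 79.2/(0.85 × 3.05 × 15.9) = 1.921 in.
M_n = T(d − a/2) = 79.2 × (21.6 − 0.9605) = 1634.6 kip·in.

M_n ≈ 1630 kip·in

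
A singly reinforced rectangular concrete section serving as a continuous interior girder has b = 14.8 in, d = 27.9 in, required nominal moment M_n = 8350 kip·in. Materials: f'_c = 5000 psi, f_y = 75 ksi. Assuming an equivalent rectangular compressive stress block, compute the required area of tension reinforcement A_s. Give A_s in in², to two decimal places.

From M_n = 0.85 f'_c a b (d − a/2):
a = d − √(d² − 2M_n/(0.85 f'_c b)) = 27.9 − √(27.9² − 2 × 8350/(0.85 × 5 × 14.8)) = 5.253 in.
A_s = 0.85 f'_c a b / f_y = 0.85 × 5 × 5.253 × 14.8 / 75 = 4.406 in².

A_s ≈ 4.41 in²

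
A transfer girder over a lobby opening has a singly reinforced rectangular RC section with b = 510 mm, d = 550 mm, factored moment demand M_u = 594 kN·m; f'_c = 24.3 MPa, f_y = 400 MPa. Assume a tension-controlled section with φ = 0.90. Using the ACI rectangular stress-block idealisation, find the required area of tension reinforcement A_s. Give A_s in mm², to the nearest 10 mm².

A_s ≈ 3400 mm²

M_n = M_u/φ = 594/0.90 = 660 kN·m.
With M_n = 0.85 f'_c a b (d − a/2), solve the quadratic for a:
a = d − √(d² − 2M_n/(0.85 f'_c b)) = 550 − √(550² − 2 × 660×10⁶/(0.85 × 24.3 × 510)) = 129.06 mm.
A_s = 0.85 f'_c a b / f_y = 0.85 × 24.3 × 129.06 × 510 / 400 = 3398.8 mm².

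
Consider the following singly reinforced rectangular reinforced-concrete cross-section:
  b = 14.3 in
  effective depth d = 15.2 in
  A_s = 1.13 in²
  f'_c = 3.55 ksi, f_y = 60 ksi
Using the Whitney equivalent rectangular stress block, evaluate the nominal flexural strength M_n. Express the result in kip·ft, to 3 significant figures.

M_n ≈ 81.4 kip·ft

T = A_s f_y = 1.13 × 60 = 67.8 kips.
a = T/(0.85 f'_c b) = 67.8/(0.85 × 3.55 × 14.3) = 1.571 in.
M_n = T(d − a/2) = 67.8 × (15.2 − 0.7855) = 977.3 kip·in = 977.3/12 = 81.44 kip·ft.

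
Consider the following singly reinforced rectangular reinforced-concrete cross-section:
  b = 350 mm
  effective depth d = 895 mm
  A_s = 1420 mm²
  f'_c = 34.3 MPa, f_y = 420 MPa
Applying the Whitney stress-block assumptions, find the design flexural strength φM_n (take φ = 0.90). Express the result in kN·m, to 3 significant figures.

T = A_s f_y = 1420 × 420 = 596400 N = 596.4 kN.
From C = T: a = T/(0.85 f'_c b) = 596400/(0.85 × 34.3 × 350) = 58.45 mm.
M_n = T(d − a/2) = 596.4 kN × (895 − 29.225) mm = 516.35 kN·m.
φM_n = 0.90 × 516.35 = 464.72 kN·m.

φM_n ≈ 465 kN·m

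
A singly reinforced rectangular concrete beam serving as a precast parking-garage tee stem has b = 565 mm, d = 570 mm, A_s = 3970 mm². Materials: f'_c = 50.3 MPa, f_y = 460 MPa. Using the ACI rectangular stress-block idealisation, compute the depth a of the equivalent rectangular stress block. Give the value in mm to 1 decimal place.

T = A_s f_y = 3970 × 460 = 1826200 N = 1826.2 kN.
Setting C = 0.85 f'_c a b equal to T: a = 1826200/(0.85 × 50.3 × 565) = 75.6 mm.

a ≈ 75.6 mm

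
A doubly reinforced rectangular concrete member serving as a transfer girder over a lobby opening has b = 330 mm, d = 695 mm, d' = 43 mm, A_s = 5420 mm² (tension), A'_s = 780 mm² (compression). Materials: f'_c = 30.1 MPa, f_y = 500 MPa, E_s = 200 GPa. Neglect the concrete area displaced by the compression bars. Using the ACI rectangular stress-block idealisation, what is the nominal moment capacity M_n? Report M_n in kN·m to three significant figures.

M_n ≈ 1550 kN·m

Assume both tension and compression steel yield.
Net tension couple steel: A_s − A'_s = 4640 mm².
a = (A_s − A'_s) f_y / (0.85 f'_c b) = 2320000/(0.85 × 30.1 × 330) = 274.78 mm.
c = a/β₁ = 274.78/0.835 = 329.08 mm; ε'_s = 0.003(c − d')/c = 0.0026 ≥ f_y/E_s = 0.0025, so compression steel does yield.
M_n = (A_s − A'_s) f_y (d − a/2) + A'_s f_y (d − d') = [2320000 × (695 − 137.39) + 390000 × (695 − 43)] × 10⁻⁶ = 1293.66 + 254.28 = 1547.94 kN·m.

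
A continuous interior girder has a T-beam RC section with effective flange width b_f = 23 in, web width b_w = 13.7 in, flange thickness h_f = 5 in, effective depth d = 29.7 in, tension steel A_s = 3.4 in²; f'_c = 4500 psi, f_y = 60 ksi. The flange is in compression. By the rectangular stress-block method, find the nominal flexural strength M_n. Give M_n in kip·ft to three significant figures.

Tension: T = A_s f_y = 3.4 × 60 = 204 kips.
Try a within the flange: a = T/(0.85 f'_c b_f) = 204/(0.85 × 4.5 × 23) = 2.319 in.
Since a = 2.319 ≤ h_f = 5 in, the stress block lies entirely in the flange; analyse as a rectangular beam of width b_f.
M_n = T(d − a/2) = 204 × (29.7 − 1.1595) = 5822.3 kip·in.
M_n = 5822.3/12 = 485.19 kip·ft.

M_n ≈ 485 kip·ft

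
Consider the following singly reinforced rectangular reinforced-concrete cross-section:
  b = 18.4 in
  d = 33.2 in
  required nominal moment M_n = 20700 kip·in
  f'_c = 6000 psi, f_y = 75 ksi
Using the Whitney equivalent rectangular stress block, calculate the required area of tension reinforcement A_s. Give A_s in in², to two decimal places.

A_s ≈ 9.37 in²

From M_n = 0.85 f'_c a b (d − a/2):
a = d − √(d² − 2M_n/(0.85 f'_c b)) = 33.2 − √(33.2² − 2 × 20700/(0.85 × 6 × 18.4)) = 7.489 in.
A_s = 0.85 f'_c a b / f_y = 0.85 × 6 × 7.489 × 18.4 / 75 = 9.370 in².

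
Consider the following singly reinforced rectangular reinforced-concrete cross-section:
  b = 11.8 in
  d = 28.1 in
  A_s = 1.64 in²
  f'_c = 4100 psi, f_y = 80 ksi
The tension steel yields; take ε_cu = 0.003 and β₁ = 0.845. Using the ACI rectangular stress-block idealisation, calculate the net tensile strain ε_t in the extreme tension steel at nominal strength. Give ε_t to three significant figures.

ε_t ≈ 0.0193

a = A_s f_y/(0.85 f'_c b) = 3.190 in.
β₁ = 0.845, so c = a/β₁ = 3.190/0.845 = 3.775 in.
From the linear strain diagram with ε_cu = 0.003: ε_t = 0.003 (d − c)/c = 0.003 × (28.1 − 3.775)/3.775 = 0.0193.
Since ε_t ≥ 0.005, the section is tension-controlled.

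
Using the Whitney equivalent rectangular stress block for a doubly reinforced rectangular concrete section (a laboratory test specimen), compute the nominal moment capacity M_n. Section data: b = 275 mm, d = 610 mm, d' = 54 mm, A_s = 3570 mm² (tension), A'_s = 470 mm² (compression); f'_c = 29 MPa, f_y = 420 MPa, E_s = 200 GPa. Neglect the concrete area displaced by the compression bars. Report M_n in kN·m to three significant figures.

M_n ≈ 779 kN·m

Assume both tension and compression steel yield.
Net tension couple steel: A_s − A'_s = 3100 mm².
a = (A_s − A'_s) f_y / (0.85 f'_c b) = 1302000/(0.85 × 29 × 275) = 192.07 mm.
c = a/β₁ = 192.07/0.843 = 227.84 mm; ε'_s = 0.003(c − d')/c = 0.0023 ≥ f_y/E_s = 0.0021, so compression steel does yield.
M_n = (A_s − A'_s) f_y (d − a/2) + A'_s f_y (d − d') = [1302000 × (610 − 96.035) + 197400 × (610 − 54)] × 10⁻⁶ = 669.18 + 109.75 = 778.93 kN·m.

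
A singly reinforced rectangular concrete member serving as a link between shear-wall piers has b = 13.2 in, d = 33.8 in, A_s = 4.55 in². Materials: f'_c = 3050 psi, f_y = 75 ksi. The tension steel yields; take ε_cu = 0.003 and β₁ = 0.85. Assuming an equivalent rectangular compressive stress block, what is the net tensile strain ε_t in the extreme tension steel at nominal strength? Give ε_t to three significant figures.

ε_t ≈ 0.00564

a = A_s f_y/(0.85 f'_c b) = 9.972 in.
β₁ = 0.85, so c = a/β₁ = 9.972/0.85 = 11.732 in.
From the linear strain diagram with ε_cu = 0.003: ε_t = 0.003 (d − c)/c = 0.003 × (33.8 − 11.732)/11.732 = 0.00564.
Since ε_t ≥ 0.005, the section is tension-controlled.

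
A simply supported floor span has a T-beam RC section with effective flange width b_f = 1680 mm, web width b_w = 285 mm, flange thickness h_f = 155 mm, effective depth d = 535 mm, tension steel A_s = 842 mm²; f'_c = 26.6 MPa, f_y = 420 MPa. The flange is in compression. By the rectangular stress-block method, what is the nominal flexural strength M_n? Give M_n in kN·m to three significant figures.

M_n ≈ 188 kN·m

Tension: T = A_s f_y = 842 × 420 = 353640 N.
Try a within the flange: a = T/(0.85 f'_c b_f) = 353640/(0.85 × 26.6 × 1680) = 9.31 mm.
Since a = 9.31 ≤ h_f = 155 mm, the stress block lies entirely in the flange; analyse as a rectangular beam of width b_f.
M_n = T(d − a/2) = 353640 × (535 − 4.655) = 187.55 × 10⁶ N·mm.
M_n = 187.55 kN·m.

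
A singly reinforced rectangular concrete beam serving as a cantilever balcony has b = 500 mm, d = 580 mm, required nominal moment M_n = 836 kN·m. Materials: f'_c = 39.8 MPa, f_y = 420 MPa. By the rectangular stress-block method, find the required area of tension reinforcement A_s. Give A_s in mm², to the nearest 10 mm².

With M_n = 0.85 f'_c a b (d − a/2), solve the quadratic for a:
a = d − √(d² − 2M_n/(0.85 f'_c b)) = 580 − √(580² − 2 × 836×10⁶/(0.85 × 39.8 × 500)) = 92.61 mm.
A_s = 0.85 f'_c a b / f_y = 0.85 × 39.8 × 92.61 × 500 / 420 = 3729.8 mm².

A_s ≈ 3730 mm²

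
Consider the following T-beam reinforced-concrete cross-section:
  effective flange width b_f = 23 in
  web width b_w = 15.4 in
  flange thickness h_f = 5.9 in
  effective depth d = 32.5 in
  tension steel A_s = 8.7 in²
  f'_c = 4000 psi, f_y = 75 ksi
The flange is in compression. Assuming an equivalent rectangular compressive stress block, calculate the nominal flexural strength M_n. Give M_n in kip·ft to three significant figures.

Tension: T = A_s f_y = 8.7 × 75 = 652.5 kips.
Try a within the flange: a = T/(0.85 f'_c b_f) = 652.5/(0.85 × 4 × 23) = 8.344 in.
a = 8.344 > h_f = 5.9 in: the block extends into the web. Split into flange-overhang and web parts.
C_f = 0.85 f'_c (b_f − b_w) h_f = 0.85 × 4 × (23 − 15.4) × 5.9 = 152.5 kips.
Remaining web compression depth: a_w = (T − C_f)/(0.85 f'_c b_w) = (652.5 − 152.5)/(0.85 × 4 × 15.4) = 9.549 in.
M_n = C_f(d − h_f/2) + (T − C_f)(d − a_w/2) = 152.5 × (32.5 − 2.95) + 500 × (32.5 − 4.7745) = 4506.4 + 13862.8 = 18369.2 kip·in.
M_n = 18369.2/12 = 1530.77 kip·ft.

M_n ≈ 1530 kip·ft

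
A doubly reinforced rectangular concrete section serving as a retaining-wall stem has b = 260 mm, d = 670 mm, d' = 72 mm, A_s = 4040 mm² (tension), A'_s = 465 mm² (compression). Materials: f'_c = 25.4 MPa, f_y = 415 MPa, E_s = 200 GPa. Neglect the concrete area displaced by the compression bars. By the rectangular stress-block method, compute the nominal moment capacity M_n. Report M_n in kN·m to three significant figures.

Assume both tension and compression steel yield.
Net tension couple steel: A_s − A'_s = 3575 mm².
a = (A_s − A'_s) f_y / (0.85 f'_c b) = 1483625/(0.85 × 25.4 × 260) = 264.30 mm.
c = a/β₁ = 264.30/0.85 = 310.94 mm; ε'_s = 0.003(c − d')/c = 0.0023 ≥ f_y/E_s = 0.0021, so compression steel does yield.
M_n = (A_s − A'_s) f_y (d − a/2) + A'_s f_y (d − d') = [1483625 × (670 − 132.15) + 192975 × (670 − 72)] × 10⁻⁶ = 797.97 + 115.40 = 913.37 kN·m.

M_n ≈ 913 kN·m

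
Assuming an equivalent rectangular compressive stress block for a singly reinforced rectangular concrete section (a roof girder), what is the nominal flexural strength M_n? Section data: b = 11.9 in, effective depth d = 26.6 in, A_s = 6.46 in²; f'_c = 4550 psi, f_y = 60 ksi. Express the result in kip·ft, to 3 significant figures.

T = A_s f_y = 6.46 × 60 = 387.6 kips.
a = T/(0.85 f'_c b) = 387.6/(0.85 × 4.55 × 11.9) = 8.422 in.
M_n = T(d − a/2) = 387.6 × (26.6 − 4.211) = 8678.0 kip·in = 8678.0/12 = 723.17 kip·ft.

M_n ≈ 723 kip·ft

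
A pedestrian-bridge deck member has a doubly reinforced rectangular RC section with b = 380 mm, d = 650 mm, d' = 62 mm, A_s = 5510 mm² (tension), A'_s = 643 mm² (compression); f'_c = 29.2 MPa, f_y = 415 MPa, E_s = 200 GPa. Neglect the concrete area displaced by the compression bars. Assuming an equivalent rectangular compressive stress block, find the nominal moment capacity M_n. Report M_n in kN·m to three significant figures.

Assume both tension and compression steel yield.
Net tension couple steel: A_s − A'_s = 4867 mm².
a = (A_s − A'_s) f_y / (0.85 f'_c b) = 2019805/(0.85 × 29.2 × 380) = 214.15 mm.
c = a/β₁ = 214.15/0.841 = 254.64 mm; ε'_s = 0.003(c − d')/c = 0.0023 ≥ f_y/E_s = 0.0021, so compression steel does yield.
M_n = (A_s − A'_s) f_y (d − a/2) + A'_s f_y (d − d') = [2019805 × (650 − 107.075) + 266845 × (650 − 62)] × 10⁻⁶ = 1096.60 + 156.90 = 1253.50 kN·m.

M_n ≈ 1250 kN·m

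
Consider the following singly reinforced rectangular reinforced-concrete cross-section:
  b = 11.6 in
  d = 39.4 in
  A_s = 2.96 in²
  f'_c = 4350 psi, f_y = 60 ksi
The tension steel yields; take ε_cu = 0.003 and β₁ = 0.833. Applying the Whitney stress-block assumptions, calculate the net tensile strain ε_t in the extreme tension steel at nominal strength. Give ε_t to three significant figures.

ε_t ≈ 0.0208

a = A_s f_y/(0.85 f'_c b) = 4.141 in.
β₁ = 0.833, so c = a/β₁ = 4.141/0.833 = 4.971 in.
From the linear strain diagram with ε_cu = 0.003: ε_t = 0.003 (d − c)/c = 0.003 × (39.4 − 4.971)/4.971 = 0.0208.
Since ε_t ≥ 0.005, the section is tension-controlled.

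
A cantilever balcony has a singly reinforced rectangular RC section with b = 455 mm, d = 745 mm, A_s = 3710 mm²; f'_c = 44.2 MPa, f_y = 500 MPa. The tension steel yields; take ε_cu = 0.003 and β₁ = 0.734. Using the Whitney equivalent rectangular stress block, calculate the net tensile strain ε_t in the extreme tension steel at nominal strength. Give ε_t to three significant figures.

ε_t ≈ 0.0121

a = A_s f_y/(0.85 f'_c b) = 108.52 mm.
β₁ = 0.734, so c = a/β₁ = 108.52/0.734 = 147.85 mm.
From the linear strain diagram with ε_cu = 0.003: ε_t = 0.003 (d − c)/c = 0.003 × (745 − 147.85)/147.85 = 0.0121.
Since ε_t ≥ 0.005, the section is tension-controlled.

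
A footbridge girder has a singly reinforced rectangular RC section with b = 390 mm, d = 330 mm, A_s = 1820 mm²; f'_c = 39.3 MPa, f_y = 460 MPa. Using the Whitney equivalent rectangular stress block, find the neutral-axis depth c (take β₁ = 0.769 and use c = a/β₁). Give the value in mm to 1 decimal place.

T = A_s f_y = 1820 × 460 = 837200 N = 837.2 kN.
Setting C = 0.85 f'_c a b equal to T: a = 837200/(0.85 × 39.3 × 390) = 64.262 mm.
With β₁ = 0.769, c = a/β₁ = 64.262/0.769 = 83.6 mm.

c ≈ 83.6 mm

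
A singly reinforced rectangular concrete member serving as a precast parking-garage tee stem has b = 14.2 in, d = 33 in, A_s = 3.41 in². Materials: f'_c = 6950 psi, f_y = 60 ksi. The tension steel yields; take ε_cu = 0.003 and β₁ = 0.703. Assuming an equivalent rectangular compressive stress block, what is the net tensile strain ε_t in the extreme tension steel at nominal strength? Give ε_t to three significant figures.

a = A_s f_y/(0.85 f'_c b) = 2.439 in.
β₁ = 0.703, so c = a/β₁ = 2.439/0.703 = 3.469 in.
From the linear strain diagram with ε_cu = 0.003: ε_t = 0.003 (d − c)/c = 0.003 × (33 − 3.469)/3.469 = 0.0255.
Since ε_t ≥ 0.005, the section is tension-controlled.

ε_t ≈ 0.0255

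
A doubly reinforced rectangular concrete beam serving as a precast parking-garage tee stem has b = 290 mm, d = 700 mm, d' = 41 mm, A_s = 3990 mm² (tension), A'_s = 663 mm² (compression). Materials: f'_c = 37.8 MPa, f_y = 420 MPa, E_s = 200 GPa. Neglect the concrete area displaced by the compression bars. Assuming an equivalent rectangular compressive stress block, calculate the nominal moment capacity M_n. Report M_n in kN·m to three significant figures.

Assume both tension and compression steel yield.
Net tension couple steel: A_s − A'_s = 3327 mm².
a = (A_s − A'_s) f_y / (0.85 f'_c b) = 1397340/(0.85 × 37.8 × 290) = 149.97 mm.
c = a/β₁ = 149.97/0.78 = 192.27 mm; ε'_s = 0.003(c − d')/c = 0.0024 ≥ f_y/E_s = 0.0021, so compression steel does yield.
M_n = (A_s − A'_s) f_y (d − a/2) + A'_s f_y (d − d') = [1397340 × (700 − 74.985) + 278460 × (700 − 41)] × 10⁻⁶ = 873.36 + 183.51 = 1056.87 kN·m.

M_n ≈ 1060 kN·m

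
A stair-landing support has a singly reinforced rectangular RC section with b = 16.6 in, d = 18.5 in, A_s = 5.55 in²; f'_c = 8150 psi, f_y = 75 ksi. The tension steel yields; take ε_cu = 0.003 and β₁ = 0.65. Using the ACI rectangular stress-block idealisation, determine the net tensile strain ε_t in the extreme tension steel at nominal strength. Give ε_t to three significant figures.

ε_t ≈ 0.00697

a = A_s f_y/(0.85 f'_c b) = 3.620 in.
β₁ = 0.65, so c = a/β₁ = 3.620/0.65 = 5.569 in.
From the linear strain diagram with ε_cu = 0.003: ε_t = 0.003 (d − c)/c = 0.003 × (18.5 − 5.569)/5.569 = 0.00697.
Since ε_t ≥ 0.005, the section is tension-controlled.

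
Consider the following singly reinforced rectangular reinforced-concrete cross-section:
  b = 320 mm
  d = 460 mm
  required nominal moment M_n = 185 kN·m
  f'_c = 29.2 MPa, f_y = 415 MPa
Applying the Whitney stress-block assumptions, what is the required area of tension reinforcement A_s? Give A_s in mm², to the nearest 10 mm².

With M_n = 0.85 f'_c a b (d − a/2), solve the quadratic for a:
a = d − √(d² − 2M_n/(0.85 f'_c b)) = 460 − √(460² − 2 × 185×10⁶/(0.85 × 29.2 × 320)) = 53.78 mm.
A_s = 0.85 f'_c a b / f_y = 0.85 × 29.2 × 53.78 × 320 / 415 = 1029.3 mm².

A_s ≈ 1030 mm²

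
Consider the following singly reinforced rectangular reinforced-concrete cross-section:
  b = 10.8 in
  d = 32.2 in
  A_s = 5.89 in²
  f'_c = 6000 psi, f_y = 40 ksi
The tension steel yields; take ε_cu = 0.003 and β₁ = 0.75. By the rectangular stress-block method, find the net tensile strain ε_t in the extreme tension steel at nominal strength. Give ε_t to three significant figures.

ε_t ≈ 0.0139

a = A_s f_y/(0.85 f'_c b) = 4.277 in.
β₁ = 0.75, so c = a/β₁ = 4.277/0.75 = 5.703 in.
From the linear strain diagram with ε_cu = 0.003: ε_t = 0.003 (d − c)/c = 0.003 × (32.2 − 5.703)/5.703 = 0.0139.
Since ε_t ≥ 0.005, the section is tension-controlled.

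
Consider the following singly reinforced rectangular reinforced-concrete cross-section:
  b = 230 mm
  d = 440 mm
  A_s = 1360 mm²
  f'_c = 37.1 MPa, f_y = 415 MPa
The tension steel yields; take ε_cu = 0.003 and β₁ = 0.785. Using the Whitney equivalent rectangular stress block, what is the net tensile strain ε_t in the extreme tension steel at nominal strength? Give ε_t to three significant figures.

a = A_s f_y/(0.85 f'_c b) = 77.82 mm.
β₁ = 0.785, so c = a/β₁ = 77.82/0.785 = 99.13 mm.
From the linear strain diagram with ε_cu = 0.003: ε_t = 0.003 (d − c)/c = 0.003 × (440 − 99.13)/99.13 = 0.0103.
Since ε_t ≥ 0.005, the section is tension-controlled.

ε_t ≈ 0.0103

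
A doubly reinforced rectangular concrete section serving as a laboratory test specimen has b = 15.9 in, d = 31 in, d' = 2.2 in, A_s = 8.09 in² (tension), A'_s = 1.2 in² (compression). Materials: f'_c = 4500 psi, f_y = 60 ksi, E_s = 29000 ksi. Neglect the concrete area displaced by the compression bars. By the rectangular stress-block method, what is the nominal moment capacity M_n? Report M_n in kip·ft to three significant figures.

M_n ≈ 1120 kip·ft

Assume both steels yield.
a = (A_s − A'_s) f_y/(0.85 f'_c b) = (8.09 − 1.2) × 60/(0.85 × 4.5 × 15.9) = 6.797 in.
c = a/β₁ = 6.797/0.825 = 8.239 in; ε'_s = 0.003(c − d')/c = 0.0022 ≥ ε_y = 0.0021, so the compression steel yields.
M_n = (A_s − A'_s) f_y (d − a/2) + A'_s f_y (d − d') = 413.4 × (31 − 3.3985) + 72 × (31 − 2.2) = 11410.5 + 2073.6 = 13484.1 kip·in = 13484.1/12 = 1123.68 kip·ft.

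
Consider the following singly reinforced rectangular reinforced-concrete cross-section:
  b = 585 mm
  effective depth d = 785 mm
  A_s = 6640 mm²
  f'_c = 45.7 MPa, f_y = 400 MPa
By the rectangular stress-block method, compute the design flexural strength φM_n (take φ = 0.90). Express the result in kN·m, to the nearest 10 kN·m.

T = A_s f_y = 6640 × 400 = 2656000 N = 2656 kN.
From C = T: a = T/(0.85 f'_c b) = 2656000/(0.85 × 45.7 × 585) = 116.88 mm.
M_n = T(d − a/2) = 2656 kN × (785 − 58.44) mm = 1929.74 kN·m.
φM_n = 0.90 × 1929.74 = 1736.77 kN·m.

φM_n ≈ 1740 kN·m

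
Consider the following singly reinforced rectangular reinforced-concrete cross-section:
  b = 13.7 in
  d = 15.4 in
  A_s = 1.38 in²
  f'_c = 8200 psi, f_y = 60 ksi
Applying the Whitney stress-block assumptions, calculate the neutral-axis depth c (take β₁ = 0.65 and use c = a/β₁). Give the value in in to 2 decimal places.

T = A_s f_y = 1.38 × 60 = 82.8 kips.
a = T/(0.85 f'_c b) = 82.8/(0.85 × 8.2 × 13.7) = 0.8671 in.
With β₁ = 0.65, c = a/β₁ = 0.8671/0.65 = 1.33 in.

c ≈ 1.33 in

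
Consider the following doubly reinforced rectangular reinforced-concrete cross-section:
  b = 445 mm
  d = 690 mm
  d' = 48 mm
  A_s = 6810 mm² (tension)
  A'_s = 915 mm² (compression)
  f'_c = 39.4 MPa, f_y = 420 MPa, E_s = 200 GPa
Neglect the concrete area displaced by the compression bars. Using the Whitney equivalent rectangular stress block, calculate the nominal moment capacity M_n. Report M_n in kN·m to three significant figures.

M_n ≈ 1750 kN·m

Assume both tension and compression steel yield.
Net tension couple steel: A_s − A'_s = 5895 mm².
a = (A_s − A'_s) f_y / (0.85 f'_c b) = 2475900/(0.85 × 39.4 × 445) = 166.13 mm.
c = a/β₁ = 166.13/0.769 = 216.03 mm; ε'_s = 0.003(c − d')/c = 0.0023 ≥ f_y/E_s = 0.0021, so compression steel does yield.
M_n = (A_s − A'_s) f_y (d − a/2) + A'_s f_y (d − d') = [2475900 × (690 − 83.065) + 384300 × (690 − 48)] × 10⁻⁶ = 1502.71 + 246.72 = 1749.43 kN·m.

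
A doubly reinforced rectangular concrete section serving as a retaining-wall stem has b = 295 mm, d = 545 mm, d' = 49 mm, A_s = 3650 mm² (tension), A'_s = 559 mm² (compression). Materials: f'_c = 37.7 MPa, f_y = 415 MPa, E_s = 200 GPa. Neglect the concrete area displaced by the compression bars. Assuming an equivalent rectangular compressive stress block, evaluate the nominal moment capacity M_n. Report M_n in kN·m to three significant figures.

M_n ≈ 727 kN·m

Assume both tension and compression steel yield.
Net tension couple steel: A_s − A'_s = 3091 mm².
a = (A_s − A'_s) f_y / (0.85 f'_c b) = 1282765/(0.85 × 37.7 × 295) = 135.70 mm.
c = a/β₁ = 135.70/0.781 = 173.75 mm; ε'_s = 0.003(c − d')/c = 0.0022 ≥ f_y/E_s = 0.0021, so compression steel does yield.
M_n = (A_s − A'_s) f_y (d − a/2) + A'_s f_y (d − d') = [1282765 × (545 − 67.85) + 231985 × (545 − 49)] × 10⁻⁶ = 612.07 + 115.06 = 727.13 kN·m.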